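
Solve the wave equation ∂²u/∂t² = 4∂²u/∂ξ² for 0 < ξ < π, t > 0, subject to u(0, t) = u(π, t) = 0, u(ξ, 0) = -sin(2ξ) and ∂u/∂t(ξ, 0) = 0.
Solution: Separating variables: u = Σ [A_n cos(ω_n t) + B_n sin(ω_n t)] sin(nξ), ω_n = 2n. From ICs: A_2=-1.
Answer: u(ξ, t) = -sin(2ξ)cos(4t)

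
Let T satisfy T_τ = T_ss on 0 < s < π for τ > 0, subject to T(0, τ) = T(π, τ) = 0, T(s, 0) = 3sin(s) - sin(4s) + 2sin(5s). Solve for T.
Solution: Using separation of variables T = X(s)G(τ):
Eigenfunctions: sin(ns), n = 1, 2, 3, ...
General solution: T(s, τ) = Σ c_n sin(ns) exp(-n² τ)
Matching T(s,0) = 3sin(s) - sin(4s) + 2sin(5s) term by term: c_1=3, c_4=-1, c_5=2.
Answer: T(s, τ) = 3exp(-τ)sin(s) - exp(-16τ)sin(4s) + 2exp(-25τ)sin(5s)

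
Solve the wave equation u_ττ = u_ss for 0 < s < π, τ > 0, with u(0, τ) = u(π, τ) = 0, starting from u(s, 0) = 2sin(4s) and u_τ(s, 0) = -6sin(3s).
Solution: Separating variables: u = Σ [A_n cos(ω_n τ) + B_n sin(ω_n τ)] sin(ns), ω_n = n. From ICs (B_n = velocity coefficient / ω_n): A_4=2, B_3=-2.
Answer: u(s, τ) = -2sin(3s)sin(3τ) + 2sin(4s)cos(4τ)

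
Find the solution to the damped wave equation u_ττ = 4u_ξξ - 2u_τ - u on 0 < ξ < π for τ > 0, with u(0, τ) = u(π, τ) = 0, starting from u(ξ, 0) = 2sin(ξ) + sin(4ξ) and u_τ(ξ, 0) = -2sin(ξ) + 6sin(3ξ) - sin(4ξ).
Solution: Substitute u = exp(-τ)w.
Then u_τ = exp(-τ)(w_τ - w), u_ττ = exp(-τ)(w_ττ - 2w_τ + w), u_ξξ = exp(-τ)w_ξξ; substituting and dividing by exp(-τ), the lower-order terms cancel: w_ττ = 4w_ξξ (standard wave equation).
Data for w: w(ξ,0) = u(ξ,0) = 2sin(ξ) + sin(4ξ); w_τ(ξ,0) = u_τ(ξ,0) + u(ξ,0) = 6sin(3ξ). The boundary conditions carry over: w(0,τ) = w(π,τ) = 0.
Separating variables: w = Σ [A_n cos(ω_n τ) + B_n sin(ω_n τ)] sin(nξ), ω_n = 2n. From ICs (B_n = velocity coefficient / ω_n): A_1=2, A_4=1, B_3=1.
So w(ξ,τ) = 2sin(ξ)cos(2τ) + sin(3ξ)sin(6τ) + sin(4ξ)cos(8τ), and u(ξ,τ) = exp(-τ)w(ξ,τ).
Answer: u(ξ, τ) = 2exp(-τ)sin(ξ)cos(2τ) + exp(-τ)sin(3ξ)sin(6τ) + exp(-τ)sin(4ξ)cos(8τ)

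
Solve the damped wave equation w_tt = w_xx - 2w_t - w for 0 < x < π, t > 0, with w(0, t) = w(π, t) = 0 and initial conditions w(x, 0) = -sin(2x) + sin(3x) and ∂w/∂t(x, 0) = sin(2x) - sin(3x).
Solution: Substitute w = exp(-t)u.
Then w_t = exp(-t)(u_t - u), w_tt = exp(-t)(u_tt - 2u_t + u), w_xx = exp(-t)u_xx; substituting and dividing by exp(-t), the lower-order terms cancel: u_tt = u_xx (standard wave equation).
Data for u: u(x,0) = w(x,0) = -sin(2x) + sin(3x); u_t(x,0) = w_t(x,0) + w(x,0) = 0. The boundary conditions carry over: u(0,t) = u(π,t) = 0.
Separating variables: u = Σ [A_n cos(ω_n t) + B_n sin(ω_n t)] sin(nx), ω_n = n. From ICs: A_2=-1, A_3=1.
So u(x,t) = -sin(2x)cos(2t) + sin(3x)cos(3t), and w(x,t) = exp(-t)u(x,t).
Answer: w(x, t) = -exp(-t)sin(2x)cos(2t) + exp(-t)sin(3x)cos(3t)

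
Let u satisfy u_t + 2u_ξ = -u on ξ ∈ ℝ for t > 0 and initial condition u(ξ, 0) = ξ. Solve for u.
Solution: Substitute u = exp(-t)w, i.e. w = exp(t)u.
By the product rule, u_t = exp(-t)(w_t - w), u_ξ = exp(-t)w_ξ.
Substituting into the PDE and dividing by exp(-t): w_t - w + 2w_ξ = -w.
The lower-order terms cancel, leaving the standard advection equation w_t + 2w_ξ = 0.
Initial data for w: w(ξ,0) = u(ξ,0) = ξ.
Solve for w:
  By method of characteristics (waves move right with speed 2):
  Along characteristics ξ - 2t = const, w is constant, so w(ξ,t) = f(ξ - 2t) with f = w(·, 0).
Hence w(ξ,t) = -2t + ξ.
Transform back: u(ξ,t) = exp(-t)w(ξ,t).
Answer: u(ξ, t) = -2texp(-t) + ξexp(-t)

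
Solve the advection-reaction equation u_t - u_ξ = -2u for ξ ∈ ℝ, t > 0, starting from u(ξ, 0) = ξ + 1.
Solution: Substitute u = exp(-2t)w.
Then u_t = exp(-2t)(w_t - 2w), u_ξ = exp(-2t)w_ξ; substituting and dividing by exp(-2t), the lower-order terms cancel: w_t - w_ξ = 0 (standard advection equation).
Data for w: w(ξ,0) = u(ξ,0) = ξ + 1.
By characteristics (dξ/dt = -1), w(ξ,t) = f(ξ + t) with f = w(·, 0).
So w(ξ,t) = t + ξ + 1, and u(ξ,t) = exp(-2t)w(ξ,t).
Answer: u(ξ, t) = texp(-2t) + ξexp(-2t) + exp(-2t)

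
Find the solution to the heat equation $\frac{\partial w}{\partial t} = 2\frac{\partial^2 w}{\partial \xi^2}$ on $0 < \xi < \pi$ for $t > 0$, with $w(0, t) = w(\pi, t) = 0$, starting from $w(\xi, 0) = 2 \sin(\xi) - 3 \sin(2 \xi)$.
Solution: Using separation of variables $w = X(\xi)T(t)$:
Eigenfunctions: $\sin(n\xi)$, $n = 1, 2, 3, \ldots$
General solution: $w(\xi, t) = \sum c_n \sin(n\xi) e^{-2n^2 t}$
Matching $w(\xi,0) = 2 \sin(\xi) - 3 \sin(2 \xi)$ term by term: $c_1=2, c_2=-3$.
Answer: $w(\xi, t) = 2 e^{-2 t} \sin(\xi) - 3 e^{-8 t} \sin(2 \xi)$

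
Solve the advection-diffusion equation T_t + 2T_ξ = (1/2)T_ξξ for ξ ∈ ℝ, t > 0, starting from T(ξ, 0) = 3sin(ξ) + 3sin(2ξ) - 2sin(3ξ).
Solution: Moving frame: η = ξ - 2t, σ = t, T = u(η,σ), so T_t = u_σ - 2u_η and T_ξξ = u_ηη.
Hence T_t + 2T_ξ = u_σ and the PDE becomes the heat equation u_σ = (1/2)u_ηη on η ∈ ℝ.
Initial data: u(η,0) = T(η,0) = 3sin(η) + 3sin(2η) - 2sin(3η). Each mode sin(nη) decays as exp(-n²σ/2) on ℝ, so u(η,σ) = Σ c_n exp(-n²σ/2) sin(nη) with c_1=3, c_2=3, c_3=-2: u(η,σ) = 3exp(-2σ)sin(2η) + 3exp(-σ/2)sin(η) - 2exp(-9σ/2)sin(3η).
Substituting back: T(ξ,t) = u(ξ - 2t, t).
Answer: T(ξ, t) = -3exp(-2t)sin(4t - 2ξ) - 3exp(-t/2)sin(2t - ξ) + 2exp(-9t/2)sin(6t - 3ξ)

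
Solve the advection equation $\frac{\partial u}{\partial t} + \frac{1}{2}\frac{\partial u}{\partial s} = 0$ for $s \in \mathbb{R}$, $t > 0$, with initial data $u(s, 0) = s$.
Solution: By characteristics ($ds/dt = 1/2$), $u(s,t) = f(s - \frac{1}{2}t)$ with $f = u( \cdot , 0)$.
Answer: $u(s, t) = s - \frac{1}{2} t$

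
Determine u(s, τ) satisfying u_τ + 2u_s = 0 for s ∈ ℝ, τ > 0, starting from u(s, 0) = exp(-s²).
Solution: By characteristics (ds/dτ = 2), u(s,τ) = f(s - 2τ) with f = u(·, 0).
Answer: u(s, τ) = exp(-(s - 2τ)²)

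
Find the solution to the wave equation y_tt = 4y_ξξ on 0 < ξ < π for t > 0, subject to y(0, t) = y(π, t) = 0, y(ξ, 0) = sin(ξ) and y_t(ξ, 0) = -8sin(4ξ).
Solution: Using separation of variables y = X(ξ)T(t):
Eigenfunctions: sin(nξ), n = 1, 2, 3, ...
General solution: y(ξ, t) = Σ [A_n cos(2n t) + B_n sin(2n t)] sin(nξ)
From y(ξ,0) = sin(ξ): A_1=1. From y_t(ξ,0) = -8sin(4ξ), using y_t(ξ,0) = Σ ω_n B_n sin(nξ) with ω_n = 2n: B_4 = (-8)/8 = -1.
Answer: y(ξ, t) = -sin(8t)sin(4ξ) + sin(ξ)cos(2t)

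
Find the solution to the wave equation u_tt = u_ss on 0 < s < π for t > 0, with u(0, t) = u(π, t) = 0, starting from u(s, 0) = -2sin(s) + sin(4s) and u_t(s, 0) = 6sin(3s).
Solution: Using separation of variables u = X(s)T(t):
Eigenfunctions: sin(ns), n = 1, 2, 3, ...
General solution: u(s, t) = Σ [A_n cos(n t) + B_n sin(n t)] sin(ns)
From u(s,0) = -2sin(s) + sin(4s): A_1=-2, A_4=1. From u_t(s,0) = 6sin(3s), using u_t(s,0) = Σ ω_n B_n sin(ns) with ω_n = n: B_3 = 6/3 = 2.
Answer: u(s, t) = -2sin(s)cos(t) + 2sin(3s)sin(3t) + sin(4s)cos(4t)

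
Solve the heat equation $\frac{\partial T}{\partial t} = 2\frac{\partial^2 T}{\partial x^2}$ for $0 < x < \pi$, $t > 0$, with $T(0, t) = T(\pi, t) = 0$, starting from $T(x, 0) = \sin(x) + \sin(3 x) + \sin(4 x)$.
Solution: Using separation of variables $T = X(x)G(t)$:
Eigenfunctions: $\sin(nx)$, $n = 1, 2, 3, \ldots$
General solution: $T(x, t) = \sum c_n \sin(nx) e^{-2n^2 t}$
Matching $T(x,0) = \sin(x) + \sin(3 x) + \sin(4 x)$ term by term: $c_1=1, c_3=1, c_4=1$.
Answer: $T(x, t) = e^{-2 t} \sin(x) + e^{-18 t} \sin(3 x) + e^{-32 t} \sin(4 x)$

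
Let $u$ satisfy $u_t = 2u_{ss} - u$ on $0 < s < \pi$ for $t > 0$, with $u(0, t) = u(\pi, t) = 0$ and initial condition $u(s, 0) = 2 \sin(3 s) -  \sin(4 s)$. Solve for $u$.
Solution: Substitute $u = e^{-t}w$.
Then $u_t = e^{-t}(w_t - w)$, $u_{ss} = e^{-t}w_{ss}$; substituting and dividing by $e^{-t}$, the lower-order terms cancel: $w_t = 2w_{ss}$ (standard heat equation).
Data for $w$: $w(s,0) = u(s,0) = 2 \sin(3 s) - \sin(4 s)$. The boundary conditions carry over: $w(0,t) = w(\pi,t) = 0$.
Separating variables: $w = \sum c_n e^{-2n^2t} \sin(ns)$. From $w(s,0) = 2 \sin(3 s) - \sin(4 s)$: $c_3=2, c_4=-1$.
So $w(s,t) = 2 e^{-18 t} \sin(3 s) - e^{-32 t} \sin(4 s)$, and $u(s,t) = e^{-t}w(s,t)$.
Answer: $u(s, t) = 2 e^{-19 t} \sin(3 s) -  e^{-33 t} \sin(4 s)$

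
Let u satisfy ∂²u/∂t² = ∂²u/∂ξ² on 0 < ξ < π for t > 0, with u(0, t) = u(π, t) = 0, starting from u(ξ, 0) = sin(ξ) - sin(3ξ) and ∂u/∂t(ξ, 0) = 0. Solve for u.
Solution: Using separation of variables u = X(ξ)T(t):
Eigenfunctions: sin(nξ), n = 1, 2, 3, ...
General solution: u(ξ, t) = Σ [A_n cos(n t) + B_n sin(n t)] sin(nξ)
From u(ξ,0) = sin(ξ) - sin(3ξ): A_1=1, A_3=-1. From u_t(ξ,0) = 0: all B_n = 0.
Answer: u(ξ, t) = sin(ξ)cos(t) - sin(3ξ)cos(3t)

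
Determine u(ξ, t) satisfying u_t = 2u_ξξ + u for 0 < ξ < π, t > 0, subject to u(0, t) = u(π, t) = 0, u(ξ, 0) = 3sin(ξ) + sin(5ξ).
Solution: Substitute u = exp(t)w.
Then u_t = exp(t)(w_t + w), u_ξξ = exp(t)w_ξξ; substituting and dividing by exp(t), the lower-order terms cancel: w_t = 2w_ξξ (standard heat equation).
Data for w: w(ξ,0) = u(ξ,0) = 3sin(ξ) + sin(5ξ). The boundary conditions carry over: w(0,t) = w(π,t) = 0.
Separating variables: w = Σ c_n exp(-2n²t) sin(nξ). From w(ξ,0) = 3sin(ξ) + sin(5ξ): c_1=3, c_5=1.
So w(ξ,t) = 3exp(-2t)sin(ξ) + exp(-50t)sin(5ξ), and u(ξ,t) = exp(t)w(ξ,t).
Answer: u(ξ, t) = 3exp(-t)sin(ξ) + exp(-49t)sin(5ξ)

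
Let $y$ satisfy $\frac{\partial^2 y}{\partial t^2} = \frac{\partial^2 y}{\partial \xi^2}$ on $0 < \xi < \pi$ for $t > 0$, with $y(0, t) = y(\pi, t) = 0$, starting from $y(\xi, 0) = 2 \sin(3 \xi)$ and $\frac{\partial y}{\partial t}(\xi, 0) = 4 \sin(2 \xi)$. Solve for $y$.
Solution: Using separation of variables $y = X(\xi)T(t)$:
Eigenfunctions: $\sin(n\xi)$, $n = 1, 2, 3, \ldots$
General solution: $y(\xi, t) = \sum [A_n \cos(n t) + B_n \sin(n t)] \sin(n\xi)$
From $y(\xi,0) = 2 \sin(3 \xi)$: $A_3=2$. From $y_t(\xi,0) = 4 \sin(2 \xi)$, using $y_t(\xi,0) = \sum \omega_n B_n \sin(n\xi)$ with $\omega_n = n$: $B_2 = 4/2 = 2$.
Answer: $y(\xi, t) = 2 \sin(2 \xi) \sin(2 t) + 2 \sin(3 \xi) \cos(3 t)$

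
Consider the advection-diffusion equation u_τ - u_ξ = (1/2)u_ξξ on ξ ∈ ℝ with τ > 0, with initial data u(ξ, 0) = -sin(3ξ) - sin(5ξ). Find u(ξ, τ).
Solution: Change to a moving frame: let η = ξ + τ, σ = τ and write u(ξ,τ) = w(η,σ).
By the chain rule u_τ = w_σ + w_η, u_ξ = w_η, u_ξξ = w_ηη.
Then u_τ - u_ξ = w_σ: the advection term cancels and the PDE becomes the heat equation w_σ = (1/2)w_ηη on η ∈ ℝ.
Initial data: w(η,0) = u(η,0) = -sin(3η) - sin(5η).
On η ∈ ℝ each mode satisfies (sin(nη))″ = -n² sin(nη), so exp(-n²σ/2) sin(nη) solves the heat equation; by superposition w(η,σ) = Σ c_n exp(-n²σ/2) sin(nη).
Reading off the coefficients: c_3=-1, c_5=-1, so w(η,σ) = -exp(-9σ/2)sin(3η) - exp(-25σ/2)sin(5η).
Substituting back η = ξ + τ, σ = τ: u(ξ,τ) = w(ξ + τ, τ).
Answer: u(ξ, τ) = -exp(-9τ/2)sin(3ξ + 3τ) - exp(-25τ/2)sin(5ξ + 5τ)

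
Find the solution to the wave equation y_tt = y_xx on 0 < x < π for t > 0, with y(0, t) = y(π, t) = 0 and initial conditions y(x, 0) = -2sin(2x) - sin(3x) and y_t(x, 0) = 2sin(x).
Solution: Separating variables: y = Σ [A_n cos(ω_n t) + B_n sin(ω_n t)] sin(nx), ω_n = n. From ICs (B_n = velocity coefficient / ω_n): A_2=-2, A_3=-1, B_1=2.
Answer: y(x, t) = 2sin(t)sin(x) - 2sin(2x)cos(2t) - sin(3x)cos(3t)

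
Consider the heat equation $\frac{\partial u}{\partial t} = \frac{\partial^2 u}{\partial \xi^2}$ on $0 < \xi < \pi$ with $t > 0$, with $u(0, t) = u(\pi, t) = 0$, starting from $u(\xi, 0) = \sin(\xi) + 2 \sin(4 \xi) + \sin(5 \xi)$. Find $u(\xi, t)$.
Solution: Separating variables: $u = \sum c_n e^{-n^2t} \sin(n\xi)$. From $u(\xi,0) = \sin(\xi) + 2 \sin(4 \xi) + \sin(5 \xi)$: $c_1=1, c_4=2, c_5=1$.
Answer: $u(\xi, t) = e^{-t} \sin(\xi) + 2 e^{-16 t} \sin(4 \xi) + e^{-25 t} \sin(5 \xi)$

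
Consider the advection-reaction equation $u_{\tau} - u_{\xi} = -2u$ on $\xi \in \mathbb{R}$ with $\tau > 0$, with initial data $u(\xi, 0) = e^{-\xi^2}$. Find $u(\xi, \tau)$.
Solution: Substitute $u = e^{-2\tau}w$.
Then $u_{\tau} = e^{-2\tau}(w_{\tau} - 2w)$, $u_{\xi} = e^{-2\tau}w_{\xi}$; substituting and dividing by $e^{-2\tau}$, the lower-order terms cancel: $w_{\tau} - w_{\xi} = 0$ (standard advection equation).
Data for $w$: $w(\xi,0) = u(\xi,0) = e^{-\xi^2}$.
By characteristics ($d\xi/d\tau = -1$), $w(\xi,\tau) = f(\xi + \tau)$ with $f = w( \cdot , 0)$.
So $w(\xi,\tau) = e^{-(\xi + \tau)^2}$, and $u(\xi,\tau) = e^{-2\tau}w(\xi,\tau)$.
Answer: $u(\xi, \tau) = e^{-2 \tau} e^{-(\tau + \xi)^2}$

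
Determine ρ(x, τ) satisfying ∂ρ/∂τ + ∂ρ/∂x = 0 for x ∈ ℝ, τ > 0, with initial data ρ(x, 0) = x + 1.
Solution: By characteristics (dx/dτ = 1), ρ(x,τ) = f(x - τ) with f = ρ(·, 0).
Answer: ρ(x, τ) = x - τ + 1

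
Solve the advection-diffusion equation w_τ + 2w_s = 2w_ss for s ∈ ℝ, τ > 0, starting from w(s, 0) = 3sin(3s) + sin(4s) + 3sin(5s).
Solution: Change to a moving frame: let η = s - 2τ, σ = τ and write w(s,τ) = u(η,σ).
By the chain rule w_τ = u_σ - 2u_η, w_s = u_η, w_ss = u_ηη.
Then w_τ + 2w_s = u_σ: the advection term cancels and the PDE becomes the heat equation u_σ = 2u_ηη on η ∈ ℝ.
Initial data: u(η,0) = w(η,0) = 3sin(3η) + sin(4η) + 3sin(5η).
On η ∈ ℝ each mode satisfies (sin(nη))″ = -n² sin(nη), so exp(-2n²σ) sin(nη) solves the heat equation; by superposition u(η,σ) = Σ c_n exp(-2n²σ) sin(nη).
Reading off the coefficients: c_3=3, c_4=1, c_5=3, so u(η,σ) = 3exp(-18σ)sin(3η) + exp(-32σ)sin(4η) + 3exp(-50σ)sin(5η).
Substituting back η = s - 2τ, σ = τ: w(s,τ) = u(s - 2τ, τ).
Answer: w(s, τ) = 3exp(-18τ)sin(3s - 6τ) + exp(-32τ)sin(4s - 8τ) + 3exp(-50τ)sin(5s - 10τ)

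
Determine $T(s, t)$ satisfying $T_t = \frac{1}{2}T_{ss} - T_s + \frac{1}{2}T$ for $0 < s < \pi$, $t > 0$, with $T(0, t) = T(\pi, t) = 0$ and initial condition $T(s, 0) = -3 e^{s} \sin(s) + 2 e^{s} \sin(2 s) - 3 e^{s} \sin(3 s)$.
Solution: Substitute $T = e^{s}u$, i.e. $u = e^{-s}T$.
By the product rule, $T_s = e^{s}(u_s + u)$, $T_{ss} = e^{s}(u_{ss} + 2u_s + u)$, $T_t = e^{s}u_t$.
Substituting into the PDE and dividing by $e^{s}$: $u_t = \frac{1}{2}(u_{ss} + 2u_s + u) - (u_s + u) + \frac{1}{2}u$.
The lower-order terms cancel, leaving the standard heat equation $u_t = \frac{1}{2}u_{ss}$.
Initial data for $u$: $u(s,0) = e^{-s}T(s,0) = -3 \sin(s) + 2 \sin(2 s) - 3 \sin(3 s)$. The boundary conditions carry over: $u(0,t) = u(\pi,t) = 0$.
Solve for $u$:
  Using separation of variables $u = X(s)G(t)$:
  Eigenfunctions: $\sin(ns)$, $n = 1, 2, 3, \ldots$
  General solution: $u(s, t) = \sum c_n \sin(ns) e^{-n^2 t/2}$
  Matching $u(s,0) = -3 \sin(s) + 2 \sin(2 s) - 3 \sin(3 s)$ term by term: $c_1=-3, c_2=2, c_3=-3$.
Hence $u(s,t) = 2 e^{-2 t} \sin(2 s) - 3 e^{-t/2} \sin(s) - 3 e^{-9 t/2} \sin(3 s)$.
Transform back: $T(s,t) = e^{s}u(s,t)$.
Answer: $T(s, t) = 2 e^{s} e^{-2 t} \sin(2 s) - 3 e^{s} e^{-t/2} \sin(s) - 3 e^{s} e^{-9 t/2} \sin(3 s)$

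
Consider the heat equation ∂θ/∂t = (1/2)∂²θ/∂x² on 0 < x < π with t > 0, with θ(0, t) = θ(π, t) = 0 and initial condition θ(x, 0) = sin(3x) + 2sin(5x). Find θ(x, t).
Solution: Separating variables: θ = Σ c_n exp(-n²t/2) sin(nx). From θ(x,0) = sin(3x) + 2sin(5x): c_3=1, c_5=2.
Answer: θ(x, t) = exp(-9t/2)sin(3x) + 2exp(-25t/2)sin(5x)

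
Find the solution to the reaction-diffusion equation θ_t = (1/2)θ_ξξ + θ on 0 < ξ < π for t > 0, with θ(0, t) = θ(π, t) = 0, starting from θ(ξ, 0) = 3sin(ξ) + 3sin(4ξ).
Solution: Substitute θ = exp(t)u.
Then θ_t = exp(t)(u_t + u), θ_ξξ = exp(t)u_ξξ; substituting and dividing by exp(t), the lower-order terms cancel: u_t = (1/2)u_ξξ (standard heat equation).
Data for u: u(ξ,0) = θ(ξ,0) = 3sin(ξ) + 3sin(4ξ). The boundary conditions carry over: u(0,t) = u(π,t) = 0.
Separating variables: u = Σ c_n exp(-n²t/2) sin(nξ). From u(ξ,0) = 3sin(ξ) + 3sin(4ξ): c_1=3, c_4=3.
So u(ξ,t) = 3exp(-8t)sin(4ξ) + 3exp(-t/2)sin(ξ), and θ(ξ,t) = exp(t)u(ξ,t).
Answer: θ(ξ, t) = 3exp(t/2)sin(ξ) + 3exp(-7t)sin(4ξ)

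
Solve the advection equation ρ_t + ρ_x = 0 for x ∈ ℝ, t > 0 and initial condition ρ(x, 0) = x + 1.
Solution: By method of characteristics (waves move right with speed 1):
Along characteristics x - t = const, ρ is constant, so ρ(x,t) = f(x - t) with f = ρ(·, 0).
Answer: ρ(x, t) = -t + x + 1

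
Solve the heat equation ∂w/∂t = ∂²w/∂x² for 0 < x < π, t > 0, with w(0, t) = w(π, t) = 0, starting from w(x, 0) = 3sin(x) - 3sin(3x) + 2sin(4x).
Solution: Using separation of variables w = X(x)T(t):
Eigenfunctions: sin(nx), n = 1, 2, 3, ...
General solution: w(x, t) = Σ c_n sin(nx) exp(-n² t)
Matching w(x,0) = 3sin(x) - 3sin(3x) + 2sin(4x) term by term: c_1=3, c_3=-3, c_4=2.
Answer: w(x, t) = 3exp(-t)sin(x) - 3exp(-9t)sin(3x) + 2exp(-16t)sin(4x)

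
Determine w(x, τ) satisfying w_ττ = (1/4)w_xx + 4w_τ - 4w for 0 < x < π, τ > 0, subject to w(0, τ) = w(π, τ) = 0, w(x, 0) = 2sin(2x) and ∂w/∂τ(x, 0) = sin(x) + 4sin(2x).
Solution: Substitute w = exp(2τ)u, i.e. u = exp(-2τ)w.
By the product rule, w_τ = exp(2τ)(u_τ + 2u), w_ττ = exp(2τ)(u_ττ + 4u_τ + 4u), w_xx = exp(2τ)u_xx.
Substituting into the PDE and dividing by exp(2τ): u_ττ + 4u_τ + 4u = (1/4)u_xx + 4(u_τ + 2u) - 4u.
The lower-order terms cancel, leaving the standard wave equation u_ττ = (1/4)u_xx.
Initial data for u: u(x,0) = w(x,0) = 2sin(2x); u_τ(x,0) = w_τ(x,0) - 2w(x,0) = sin(x). The boundary conditions carry over: u(0,τ) = u(π,τ) = 0.
Solve for u:
  Using separation of variables u = X(x)T(τ):
  Eigenfunctions: sin(nx), n = 1, 2, 3, ...
  General solution: u(x, τ) = Σ [A_n cos(n τ/2) + B_n sin(n τ/2)] sin(nx)
  From u(x,0) = 2sin(2x): A_2=2. From u_τ(x,0) = sin(x), using u_τ(x,0) = Σ ω_n B_n sin(nx) with ω_n = n/2: B_1 = 1/(1/2) = 2.
Hence u(x,τ) = 2sin(x)sin(τ/2) + 2sin(2x)cos(τ).
Transform back: w(x,τ) = exp(2τ)u(x,τ).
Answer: w(x, τ) = 2exp(2τ)sin(x)sin(τ/2) + 2exp(2τ)sin(2x)cos(τ)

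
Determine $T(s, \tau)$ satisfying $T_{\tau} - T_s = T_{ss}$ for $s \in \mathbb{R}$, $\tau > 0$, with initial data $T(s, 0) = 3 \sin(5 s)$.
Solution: Moving frame: $\eta = s + \tau$, $\sigma = \tau$, $T = u(\eta,\sigma)$, so $T_{\tau} = u_{\sigma} + u_{\eta}$ and $T_{ss} = u_{\eta\eta}$.
Hence $T_{\tau} - T_s = u_{\sigma}$ and the PDE becomes the heat equation $u_{\sigma} = u_{\eta\eta}$ on $\eta \in \mathbb{R}$.
Initial data: $u(\eta,0) = T(\eta,0) = 3 \sin(5 \eta)$. Each mode $\sin(n\eta)$ decays as $e^{-n^2\sigma}$ on $\mathbb{R}$, so $u(\eta,\sigma) = \sum c_n e^{-n^2\sigma} \sin(n\eta)$ with $c_5=3$: $u(\eta,\sigma) = 3 e^{-25 \sigma} \sin(5 \eta)$.
Substituting back: $T(s,\tau) = u(s + \tau, \tau)$.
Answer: $T(s, \tau) = 3 e^{-25 \tau} \sin(5 \tau + 5 s)$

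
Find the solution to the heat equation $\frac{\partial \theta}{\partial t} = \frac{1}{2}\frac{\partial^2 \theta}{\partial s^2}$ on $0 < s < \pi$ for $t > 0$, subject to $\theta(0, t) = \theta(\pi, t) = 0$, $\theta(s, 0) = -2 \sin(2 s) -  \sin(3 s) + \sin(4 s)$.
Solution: Separating variables: $\theta = \sum c_n e^{-n^2t/2} \sin(ns)$. From $\theta(s,0) = -2 \sin(2 s) - \sin(3 s) + \sin(4 s)$: $c_2=-2, c_3=-1, c_4=1$.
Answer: $\theta(s, t) = -2 e^{-2 t} \sin(2 s) + e^{-8 t} \sin(4 s) -  e^{-9 t/2} \sin(3 s)$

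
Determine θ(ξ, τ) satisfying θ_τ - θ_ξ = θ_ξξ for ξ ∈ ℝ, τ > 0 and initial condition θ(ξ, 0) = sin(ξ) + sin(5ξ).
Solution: Moving frame: η = ξ + τ, σ = τ, θ = u(η,σ), so θ_τ = u_σ + u_η and θ_ξξ = u_ηη.
Hence θ_τ - θ_ξ = u_σ and the PDE becomes the heat equation u_σ = u_ηη on η ∈ ℝ.
Initial data: u(η,0) = θ(η,0) = sin(η) + sin(5η). Each mode sin(nη) decays as exp(-n²σ) on ℝ, so u(η,σ) = Σ c_n exp(-n²σ) sin(nη) with c_1=1, c_5=1: u(η,σ) = exp(-σ)sin(η) + exp(-25σ)sin(5η).
Substituting back: θ(ξ,τ) = u(ξ + τ, τ).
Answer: θ(ξ, τ) = exp(-τ)sin(ξ + τ) + exp(-25τ)sin(5ξ + 5τ)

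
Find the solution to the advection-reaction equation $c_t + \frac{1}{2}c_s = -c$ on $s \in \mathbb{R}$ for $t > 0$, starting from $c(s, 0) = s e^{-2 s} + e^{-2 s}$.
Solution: Substitute $c = e^{-2s}u$.
Then $c_s = e^{-2s}(u_s - 2u)$, $c_t = e^{-2s}u_t$; substituting and dividing by $e^{-2s}$, the lower-order terms cancel: $u_t + \frac{1}{2}u_s = 0$ (standard advection equation).
Data for $u$: $u(s,0) = e^{2s}c(s,0) = s + 1$.
By characteristics ($ds/dt = 1/2$), $u(s,t) = f(s - \frac{1}{2}t)$ with $f = u( \cdot , 0)$.
So $u(s,t) = s - \frac{1}{2} t + 1$, and $c(s,t) = e^{-2s}u(s,t)$.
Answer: $c(s, t) = s e^{-2 s} - \frac{1}{2} t e^{-2 s} + e^{-2 s}$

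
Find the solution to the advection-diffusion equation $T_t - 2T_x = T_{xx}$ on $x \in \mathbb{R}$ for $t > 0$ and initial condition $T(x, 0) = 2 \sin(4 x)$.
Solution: Moving frame: $\eta = x + 2t$, $\sigma = t$, $T = u(\eta,\sigma)$, so $T_t = u_{\sigma} + 2u_{\eta}$ and $T_{xx} = u_{\eta\eta}$.
Hence $T_t - 2T_x = u_{\sigma}$ and the PDE becomes the heat equation $u_{\sigma} = u_{\eta\eta}$ on $\eta \in \mathbb{R}$.
Initial data: $u(\eta,0) = T(\eta,0) = 2 \sin(4 \eta)$. Each mode $\sin(n\eta)$ decays as $e^{-n^2\sigma}$ on $\mathbb{R}$, so $u(\eta,\sigma) = \sum c_n e^{-n^2\sigma} \sin(n\eta)$ with $c_4=2$: $u(\eta,\sigma) = 2 e^{-16 \sigma} \sin(4 \eta)$.
Substituting back: $T(x,t) = u(x + 2t, t)$.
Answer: $T(x, t) = 2 e^{-16 t} \sin(8 t + 4 x)$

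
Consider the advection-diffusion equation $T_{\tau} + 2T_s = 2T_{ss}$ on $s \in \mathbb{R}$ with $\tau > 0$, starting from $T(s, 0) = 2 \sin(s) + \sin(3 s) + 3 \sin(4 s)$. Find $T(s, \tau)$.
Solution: Change to a moving frame: let $\eta = s - 2\tau$, $\sigma = \tau$ and write $T(s,\tau) = u(\eta,\sigma)$.
By the chain rule $T_{\tau} = u_{\sigma} - 2u_{\eta}$, $T_s = u_{\eta}$, $T_{ss} = u_{\eta\eta}$.
Then $T_{\tau} + 2T_s = u_{\sigma}$: the advection term cancels and the PDE becomes the heat equation $u_{\sigma} = 2u_{\eta\eta}$ on $\eta \in \mathbb{R}$.
Initial data: $u(\eta,0) = T(\eta,0) = 2 \sin(\eta) + \sin(3 \eta) + 3 \sin(4 \eta)$.
On $\eta \in \mathbb{R}$ each mode satisfies $(\sin(n\eta))'' = -n^2 \sin(n\eta)$, so $e^{-2n^2\sigma} \sin(n\eta)$ solves the heat equation; by superposition $u(\eta,\sigma) = \sum c_n e^{-2n^2\sigma} \sin(n\eta)$.
Reading off the coefficients: $c_1=2, c_3=1, c_4=3$, so $u(\eta,\sigma) = 2 e^{-2 \sigma} \sin(\eta) + e^{-18 \sigma} \sin(3 \eta) + 3 e^{-32 \sigma} \sin(4 \eta)$.
Substituting back $\eta = s - 2\tau$, $\sigma = \tau$: $T(s,\tau) = u(s - 2\tau, \tau)$.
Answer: $T(s, \tau) = -2 e^{-2 \tau} \sin(2 \tau - s) -  e^{-18 \tau} \sin(6 \tau - 3 s) - 3 e^{-32 \tau} \sin(8 \tau - 4 s)$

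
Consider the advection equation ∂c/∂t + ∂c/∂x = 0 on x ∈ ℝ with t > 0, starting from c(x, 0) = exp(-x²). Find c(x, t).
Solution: By method of characteristics (waves move right with speed 1):
Along characteristics x - t = const, c is constant, so c(x,t) = f(x - t) with f = c(·, 0).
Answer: c(x, t) = exp(-(-t + x)²)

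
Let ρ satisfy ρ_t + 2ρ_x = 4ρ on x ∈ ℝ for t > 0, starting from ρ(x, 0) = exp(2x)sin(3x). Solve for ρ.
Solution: Substitute ρ = exp(2x)u.
Then ρ_x = exp(2x)(u_x + 2u), ρ_t = exp(2x)u_t; substituting and dividing by exp(2x), the lower-order terms cancel: u_t + 2u_x = 0 (standard advection equation).
Data for u: u(x,0) = exp(-2x)ρ(x,0) = sin(3x).
By characteristics (dx/dt = 2), u(x,t) = f(x - 2t) with f = u(·, 0).
So u(x,t) = -sin(6t - 3x), and ρ(x,t) = exp(2x)u(x,t).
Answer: ρ(x, t) = -exp(2x)sin(6t - 3x)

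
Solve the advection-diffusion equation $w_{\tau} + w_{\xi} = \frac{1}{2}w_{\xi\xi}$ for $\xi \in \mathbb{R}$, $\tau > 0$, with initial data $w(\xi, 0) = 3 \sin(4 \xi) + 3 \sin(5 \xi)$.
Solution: Moving frame: $\eta = \xi - \tau$, $\sigma = \tau$, $w = u(\eta,\sigma)$, so $w_{\tau} = u_{\sigma} - u_{\eta}$ and $w_{\xi\xi} = u_{\eta\eta}$.
Hence $w_{\tau} + w_{\xi} = u_{\sigma}$ and the PDE becomes the heat equation $u_{\sigma} = \frac{1}{2}u_{\eta\eta}$ on $\eta \in \mathbb{R}$.
Initial data: $u(\eta,0) = w(\eta,0) = 3 \sin(4 \eta) + 3 \sin(5 \eta)$. Each mode $\sin(n\eta)$ decays as $e^{-n^2\sigma/2}$ on $\mathbb{R}$, so $u(\eta,\sigma) = \sum c_n e^{-n^2\sigma/2} \sin(n\eta)$ with $c_4=3, c_5=3$: $u(\eta,\sigma) = 3 e^{-8 \sigma} \sin(4 \eta) + 3 e^{-25 \sigma/2} \sin(5 \eta)$.
Substituting back: $w(\xi,\tau) = u(\xi - \tau, \tau)$.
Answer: $w(\xi, \tau) = -3 e^{-8 \tau} \sin(4 \tau - 4 \xi) - 3 e^{-25 \tau/2} \sin(5 \tau - 5 \xi)$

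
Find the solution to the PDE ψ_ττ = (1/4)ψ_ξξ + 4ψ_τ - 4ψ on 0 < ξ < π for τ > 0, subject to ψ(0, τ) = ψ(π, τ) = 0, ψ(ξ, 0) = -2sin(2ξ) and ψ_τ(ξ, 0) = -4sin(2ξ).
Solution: Substitute ψ = exp(2τ)u, i.e. u = exp(-2τ)ψ.
By the product rule, ψ_τ = exp(2τ)(u_τ + 2u), ψ_ττ = exp(2τ)(u_ττ + 4u_τ + 4u), ψ_ξξ = exp(2τ)u_ξξ.
Substituting into the PDE and dividing by exp(2τ): u_ττ + 4u_τ + 4u = (1/4)u_ξξ + 4(u_τ + 2u) - 4u.
The lower-order terms cancel, leaving the standard wave equation u_ττ = (1/4)u_ξξ.
Initial data for u: u(ξ,0) = ψ(ξ,0) = -2sin(2ξ); u_τ(ξ,0) = ψ_τ(ξ,0) - 2ψ(ξ,0) = 0. The boundary conditions carry over: u(0,τ) = u(π,τ) = 0.
Solve for u:
  Using separation of variables u = X(ξ)T(τ):
  Eigenfunctions: sin(nξ), n = 1, 2, 3, ...
  General solution: u(ξ, τ) = Σ [A_n cos(n τ/2) + B_n sin(n τ/2)] sin(nξ)
  From u(ξ,0) = -2sin(2ξ): A_2=-2. From u_τ(ξ,0) = 0: all B_n = 0.
Hence u(ξ,τ) = -2sin(2ξ)cos(τ).
Transform back: ψ(ξ,τ) = exp(2τ)u(ξ,τ).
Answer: ψ(ξ, τ) = -2exp(2τ)sin(2ξ)cos(τ)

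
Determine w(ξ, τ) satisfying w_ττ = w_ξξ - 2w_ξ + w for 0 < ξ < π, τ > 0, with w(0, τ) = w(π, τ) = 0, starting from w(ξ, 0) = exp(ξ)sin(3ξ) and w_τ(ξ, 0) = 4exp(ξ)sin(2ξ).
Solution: Substitute w = exp(ξ)u.
Then w_ξ = exp(ξ)(u_ξ + u), w_ξξ = exp(ξ)(u_ξξ + 2u_ξ + u), w_ττ = exp(ξ)u_ττ; substituting and dividing by exp(ξ), the lower-order terms cancel: u_ττ = u_ξξ (standard wave equation).
Data for u: u(ξ,0) = exp(-ξ)w(ξ,0) = sin(3ξ); u_τ(ξ,0) = exp(-ξ)w_τ(ξ,0) = 4sin(2ξ). The boundary conditions carry over: u(0,τ) = u(π,τ) = 0.
Separating variables: u = Σ [A_n cos(ω_n τ) + B_n sin(ω_n τ)] sin(nξ), ω_n = n. From ICs (B_n = velocity coefficient / ω_n): A_3=1, B_2=2.
So u(ξ,τ) = 2sin(2ξ)sin(2τ) + sin(3ξ)cos(3τ), and w(ξ,τ) = exp(ξ)u(ξ,τ).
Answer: w(ξ, τ) = 2exp(ξ)sin(2ξ)sin(2τ) + exp(ξ)sin(3ξ)cos(3τ)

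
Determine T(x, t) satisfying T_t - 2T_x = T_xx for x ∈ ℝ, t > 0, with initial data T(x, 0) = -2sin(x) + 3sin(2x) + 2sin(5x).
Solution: Change to a moving frame: let η = x + 2t, σ = t and write T(x,t) = u(η,σ).
By the chain rule T_t = u_σ + 2u_η, T_x = u_η, T_xx = u_ηη.
Then T_t - 2T_x = u_σ: the advection term cancels and the PDE becomes the heat equation u_σ = u_ηη on η ∈ ℝ.
Initial data: u(η,0) = T(η,0) = -2sin(η) + 3sin(2η) + 2sin(5η).
On η ∈ ℝ each mode satisfies (sin(nη))″ = -n² sin(nη), so exp(-n²σ) sin(nη) solves the heat equation; by superposition u(η,σ) = Σ c_n exp(-n²σ) sin(nη).
Reading off the coefficients: c_1=-2, c_2=3, c_5=2, so u(η,σ) = -2exp(-σ)sin(η) + 3exp(-4σ)sin(2η) + 2exp(-25σ)sin(5η).
Substituting back η = x + 2t, σ = t: T(x,t) = u(x + 2t, t).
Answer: T(x, t) = -2exp(-t)sin(2t + x) + 3exp(-4t)sin(4t + 2x) + 2exp(-25t)sin(10t + 5x)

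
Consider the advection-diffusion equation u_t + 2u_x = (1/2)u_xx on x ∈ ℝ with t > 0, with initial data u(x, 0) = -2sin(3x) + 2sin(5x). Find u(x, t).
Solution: Moving frame: η = x - 2t, σ = t, u = w(η,σ), so u_t = w_σ - 2w_η and u_xx = w_ηη.
Hence u_t + 2u_x = w_σ and the PDE becomes the heat equation w_σ = (1/2)w_ηη on η ∈ ℝ.
Initial data: w(η,0) = u(η,0) = -2sin(3η) + 2sin(5η). Each mode sin(nη) decays as exp(-n²σ/2) on ℝ, so w(η,σ) = Σ c_n exp(-n²σ/2) sin(nη) with c_3=-2, c_5=2: w(η,σ) = -2exp(-9σ/2)sin(3η) + 2exp(-25σ/2)sin(5η).
Substituting back: u(x,t) = w(x - 2t, t).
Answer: u(x, t) = 2exp(-9t/2)sin(6t - 3x) - 2exp(-25t/2)sin(10t - 5x)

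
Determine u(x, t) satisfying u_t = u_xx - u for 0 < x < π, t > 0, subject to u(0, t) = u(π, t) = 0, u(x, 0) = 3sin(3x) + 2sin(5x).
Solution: Substitute u = exp(-t)w, i.e. w = exp(t)u.
By the product rule, u_t = exp(-t)(w_t - w), u_xx = exp(-t)w_xx.
Substituting into the PDE and dividing by exp(-t): w_t - w = w_xx - w.
The lower-order terms cancel, leaving the standard heat equation w_t = w_xx.
Initial data for w: w(x,0) = u(x,0) = 3sin(3x) + 2sin(5x). The boundary conditions carry over: w(0,t) = w(π,t) = 0.
Solve for w:
  Using separation of variables w = X(x)T(t):
  Eigenfunctions: sin(nx), n = 1, 2, 3, ...
  General solution: w(x, t) = Σ c_n sin(nx) exp(-n² t)
  Matching w(x,0) = 3sin(3x) + 2sin(5x) term by term: c_3=3, c_5=2.
Hence w(x,t) = 3exp(-9t)sin(3x) + 2exp(-25t)sin(5x).
Transform back: u(x,t) = exp(-t)w(x,t).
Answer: u(x, t) = 3exp(-10t)sin(3x) + 2exp(-26t)sin(5x)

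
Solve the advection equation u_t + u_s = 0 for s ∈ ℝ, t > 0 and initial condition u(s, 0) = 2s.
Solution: By characteristics (ds/dt = 1), u(s,t) = f(s - t) with f = u(·, 0).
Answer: u(s, t) = 2s - 2t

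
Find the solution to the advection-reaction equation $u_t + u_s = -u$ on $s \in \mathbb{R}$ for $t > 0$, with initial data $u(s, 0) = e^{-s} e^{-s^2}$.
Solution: Substitute $u = e^{-s}w$, i.e. $w = e^{s}u$.
By the product rule, $u_s = e^{-s}(w_s - w)$, $u_t = e^{-s}w_t$.
Substituting into the PDE and dividing by $e^{-s}$: $w_t + (w_s - w) = -w$.
The lower-order terms cancel, leaving the standard advection equation $w_t + w_s = 0$.
Initial data for $w$: $w(s,0) = e^{s}u(s,0) = e^{-s^2}$.
Solve for $w$:
  By method of characteristics (waves move right with speed 1):
  Along characteristics $s - t =$ const, $w$ is constant, so $w(s,t) = f(s - t)$ with $f = w( \cdot , 0)$.
Hence $w(s,t) = e^{-(s - t)^2}$.
Transform back: $u(s,t) = e^{-s}w(s,t)$.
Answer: $u(s, t) = e^{-s} e^{-(s - t)^2}$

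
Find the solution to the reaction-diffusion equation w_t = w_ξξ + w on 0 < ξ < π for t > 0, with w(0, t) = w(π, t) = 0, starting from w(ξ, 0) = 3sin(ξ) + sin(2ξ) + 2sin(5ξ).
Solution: Substitute w = exp(t)u.
Then w_t = exp(t)(u_t + u), w_ξξ = exp(t)u_ξξ; substituting and dividing by exp(t), the lower-order terms cancel: u_t = u_ξξ (standard heat equation).
Data for u: u(ξ,0) = w(ξ,0) = 3sin(ξ) + sin(2ξ) + 2sin(5ξ). The boundary conditions carry over: u(0,t) = u(π,t) = 0.
Separating variables: u = Σ c_n exp(-n²t) sin(nξ). From u(ξ,0) = 3sin(ξ) + sin(2ξ) + 2sin(5ξ): c_1=3, c_2=1, c_5=2.
So u(ξ,t) = 3exp(-t)sin(ξ) + exp(-4t)sin(2ξ) + 2exp(-25t)sin(5ξ), and w(ξ,t) = exp(t)u(ξ,t).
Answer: w(ξ, t) = 3sin(ξ) + exp(-3t)sin(2ξ) + 2exp(-24t)sin(5ξ)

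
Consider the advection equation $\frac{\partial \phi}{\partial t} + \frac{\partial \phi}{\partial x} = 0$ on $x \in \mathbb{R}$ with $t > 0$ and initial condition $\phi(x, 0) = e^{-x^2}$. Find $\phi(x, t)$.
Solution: By characteristics ($dx/dt = 1$), $\phi(x,t) = f(x - t)$ with $f = \phi( \cdot , 0)$.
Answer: $\phi(x, t) = e^{-(-t + x)^2}$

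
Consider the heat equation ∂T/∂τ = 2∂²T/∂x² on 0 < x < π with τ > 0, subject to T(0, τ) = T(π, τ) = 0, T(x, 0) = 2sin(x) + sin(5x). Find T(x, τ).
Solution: Separating variables: T = Σ c_n exp(-2n²τ) sin(nx). From T(x,0) = 2sin(x) + sin(5x): c_1=2, c_5=1.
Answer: T(x, τ) = 2exp(-2τ)sin(x) + exp(-50τ)sin(5x)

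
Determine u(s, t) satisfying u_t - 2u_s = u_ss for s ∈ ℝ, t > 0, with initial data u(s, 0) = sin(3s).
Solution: Moving frame: η = s + 2t, σ = t, u = w(η,σ), so u_t = w_σ + 2w_η and u_ss = w_ηη.
Hence u_t - 2u_s = w_σ and the PDE becomes the heat equation w_σ = w_ηη on η ∈ ℝ.
Initial data: w(η,0) = u(η,0) = sin(3η). Each mode sin(nη) decays as exp(-n²σ) on ℝ, so w(η,σ) = Σ c_n exp(-n²σ) sin(nη) with c_3=1: w(η,σ) = exp(-9σ)sin(3η).
Substituting back: u(s,t) = w(s + 2t, t).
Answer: u(s, t) = exp(-9t)sin(3s + 6t)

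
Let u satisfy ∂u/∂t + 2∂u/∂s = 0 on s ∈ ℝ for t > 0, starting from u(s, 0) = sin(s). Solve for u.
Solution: By method of characteristics (waves move right with speed 2):
Along characteristics s - 2t = const, u is constant, so u(s,t) = f(s - 2t) with f = u(·, 0).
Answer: u(s, t) = sin(s - 2t)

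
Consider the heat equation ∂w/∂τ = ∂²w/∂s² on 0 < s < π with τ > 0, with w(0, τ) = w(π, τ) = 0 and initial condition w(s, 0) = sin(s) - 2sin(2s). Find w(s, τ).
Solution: Using separation of variables w = X(s)T(τ):
Eigenfunctions: sin(ns), n = 1, 2, 3, ...
General solution: w(s, τ) = Σ c_n sin(ns) exp(-n² τ)
Matching w(s,0) = sin(s) - 2sin(2s) term by term: c_1=1, c_2=-2.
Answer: w(s, τ) = exp(-τ)sin(s) - 2exp(-4τ)sin(2s)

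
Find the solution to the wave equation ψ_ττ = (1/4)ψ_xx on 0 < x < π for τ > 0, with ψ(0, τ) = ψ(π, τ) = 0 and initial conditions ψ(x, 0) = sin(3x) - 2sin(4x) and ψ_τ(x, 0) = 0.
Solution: Separating variables: ψ = Σ [A_n cos(ω_n τ) + B_n sin(ω_n τ)] sin(nx), ω_n = n/2. From ICs: A_3=1, A_4=-2.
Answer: ψ(x, τ) = sin(3x)cos(3τ/2) - 2sin(4x)cos(2τ)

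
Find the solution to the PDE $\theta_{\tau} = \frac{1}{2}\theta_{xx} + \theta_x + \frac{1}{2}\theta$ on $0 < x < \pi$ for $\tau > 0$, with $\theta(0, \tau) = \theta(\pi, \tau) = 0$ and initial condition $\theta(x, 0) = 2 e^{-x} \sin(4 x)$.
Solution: Substitute $\theta = e^{-x}u$.
Then $\theta_x = e^{-x}(u_x - u)$, $\theta_{xx} = e^{-x}(u_{xx} - 2u_x + u)$, $\theta_{\tau} = e^{-x}u_{\tau}$; substituting and dividing by $e^{-x}$, the lower-order terms cancel: $u_{\tau} = \frac{1}{2}u_{xx}$ (standard heat equation).
Data for $u$: $u(x,0) = e^{x}\theta(x,0) = 2 \sin(4 x)$. The boundary conditions carry over: $u(0,\tau) = u(\pi,\tau) = 0$.
Separating variables: $u = \sum c_n e^{-n^2\tau/2} \sin(nx)$. From $u(x,0) = 2 \sin(4 x)$: $c_4=2$.
So $u(x,\tau) = 2 e^{-8 \tau} \sin(4 x)$, and $\theta(x,\tau) = e^{-x}u(x,\tau)$.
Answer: $\theta(x, \tau) = 2 e^{-8 \tau} e^{-x} \sin(4 x)$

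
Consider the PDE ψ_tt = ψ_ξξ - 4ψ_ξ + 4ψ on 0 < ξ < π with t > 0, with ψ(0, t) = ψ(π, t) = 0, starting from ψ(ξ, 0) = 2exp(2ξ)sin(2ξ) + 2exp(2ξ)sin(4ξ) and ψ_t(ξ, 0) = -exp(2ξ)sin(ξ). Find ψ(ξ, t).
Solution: Substitute ψ = exp(2ξ)u.
Then ψ_ξ = exp(2ξ)(u_ξ + 2u), ψ_ξξ = exp(2ξ)(u_ξξ + 4u_ξ + 4u), ψ_tt = exp(2ξ)u_tt; substituting and dividing by exp(2ξ), the lower-order terms cancel: u_tt = u_ξξ (standard wave equation).
Data for u: u(ξ,0) = exp(-2ξ)ψ(ξ,0) = 2sin(2ξ) + 2sin(4ξ); u_t(ξ,0) = exp(-2ξ)ψ_t(ξ,0) = -sin(ξ). The boundary conditions carry over: u(0,t) = u(π,t) = 0.
Separating variables: u = Σ [A_n cos(ω_n t) + B_n sin(ω_n t)] sin(nξ), ω_n = n. From ICs (B_n = velocity coefficient / ω_n): A_2=2, A_4=2, B_1=-1.
So u(ξ,t) = -sin(t)sin(ξ) + 2sin(2ξ)cos(2t) + 2sin(4ξ)cos(4t), and ψ(ξ,t) = exp(2ξ)u(ξ,t).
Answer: ψ(ξ, t) = -exp(2ξ)sin(t)sin(ξ) + 2exp(2ξ)sin(2ξ)cos(2t) + 2exp(2ξ)sin(4ξ)cos(4t)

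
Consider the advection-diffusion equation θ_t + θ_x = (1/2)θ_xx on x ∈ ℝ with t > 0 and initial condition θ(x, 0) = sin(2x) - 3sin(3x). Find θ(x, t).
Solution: Moving frame: η = x - t, σ = t, θ = u(η,σ), so θ_t = u_σ - u_η and θ_xx = u_ηη.
Hence θ_t + θ_x = u_σ and the PDE becomes the heat equation u_σ = (1/2)u_ηη on η ∈ ℝ.
Initial data: u(η,0) = θ(η,0) = sin(2η) - 3sin(3η). Each mode sin(nη) decays as exp(-n²σ/2) on ℝ, so u(η,σ) = Σ c_n exp(-n²σ/2) sin(nη) with c_2=1, c_3=-3: u(η,σ) = exp(-2σ)sin(2η) - 3exp(-9σ/2)sin(3η).
Substituting back: θ(x,t) = u(x - t, t).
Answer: θ(x, t) = -exp(-2t)sin(2t - 2x) + 3exp(-9t/2)sin(3t - 3x)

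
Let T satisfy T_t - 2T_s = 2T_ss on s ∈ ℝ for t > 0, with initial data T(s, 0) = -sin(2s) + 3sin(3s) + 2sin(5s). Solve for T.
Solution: Change to a moving frame: let η = s + 2t, σ = t and write T(s,t) = u(η,σ).
By the chain rule T_t = u_σ + 2u_η, T_s = u_η, T_ss = u_ηη.
Then T_t - 2T_s = u_σ: the advection term cancels and the PDE becomes the heat equation u_σ = 2u_ηη on η ∈ ℝ.
Initial data: u(η,0) = T(η,0) = -sin(2η) + 3sin(3η) + 2sin(5η).
On η ∈ ℝ each mode satisfies (sin(nη))″ = -n² sin(nη), so exp(-2n²σ) sin(nη) solves the heat equation; by superposition u(η,σ) = Σ c_n exp(-2n²σ) sin(nη).
Reading off the coefficients: c_2=-1, c_3=3, c_5=2, so u(η,σ) = -exp(-8σ)sin(2η) + 3exp(-18σ)sin(3η) + 2exp(-50σ)sin(5η).
Substituting back η = s + 2t, σ = t: T(s,t) = u(s + 2t, t).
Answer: T(s, t) = -exp(-8t)sin(2s + 4t) + 3exp(-18t)sin(3s + 6t) + 2exp(-50t)sin(5s + 10t)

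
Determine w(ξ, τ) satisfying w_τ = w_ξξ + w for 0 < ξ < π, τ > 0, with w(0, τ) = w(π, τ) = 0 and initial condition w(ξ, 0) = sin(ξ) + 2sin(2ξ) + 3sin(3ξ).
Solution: Substitute w = exp(τ)u, i.e. u = exp(-τ)w.
By the product rule, w_τ = exp(τ)(u_τ + u), w_ξξ = exp(τ)u_ξξ.
Substituting into the PDE and dividing by exp(τ): u_τ + u = u_ξξ + u.
The lower-order terms cancel, leaving the standard heat equation u_τ = u_ξξ.
Initial data for u: u(ξ,0) = w(ξ,0) = sin(ξ) + 2sin(2ξ) + 3sin(3ξ). The boundary conditions carry over: u(0,τ) = u(π,τ) = 0.
Solve for u:
  Using separation of variables u = X(ξ)T(τ):
  Eigenfunctions: sin(nξ), n = 1, 2, 3, ...
  General solution: u(ξ, τ) = Σ c_n sin(nξ) exp(-n² τ)
  Matching u(ξ,0) = sin(ξ) + 2sin(2ξ) + 3sin(3ξ) term by term: c_1=1, c_2=2, c_3=3.
Hence u(ξ,τ) = exp(-τ)sin(ξ) + 2exp(-4τ)sin(2ξ) + 3exp(-9τ)sin(3ξ).
Transform back: w(ξ,τ) = exp(τ)u(ξ,τ).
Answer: w(ξ, τ) = sin(ξ) + 2exp(-3τ)sin(2ξ) + 3exp(-8τ)sin(3ξ)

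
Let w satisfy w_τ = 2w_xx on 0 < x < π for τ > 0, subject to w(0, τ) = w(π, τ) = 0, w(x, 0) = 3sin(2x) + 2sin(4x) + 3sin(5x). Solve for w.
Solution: Using separation of variables w = X(x)T(τ):
Eigenfunctions: sin(nx), n = 1, 2, 3, ...
General solution: w(x, τ) = Σ c_n sin(nx) exp(-2n² τ)
Matching w(x,0) = 3sin(2x) + 2sin(4x) + 3sin(5x) term by term: c_2=3, c_4=2, c_5=3.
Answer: w(x, τ) = 3exp(-8τ)sin(2x) + 2exp(-32τ)sin(4x) + 3exp(-50τ)sin(5x)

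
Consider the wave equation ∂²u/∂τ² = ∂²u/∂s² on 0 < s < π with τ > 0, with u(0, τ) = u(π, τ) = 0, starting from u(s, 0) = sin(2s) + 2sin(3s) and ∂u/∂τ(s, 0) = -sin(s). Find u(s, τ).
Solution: Separating variables: u = Σ [A_n cos(ω_n τ) + B_n sin(ω_n τ)] sin(ns), ω_n = n. From ICs (B_n = velocity coefficient / ω_n): A_2=1, A_3=2, B_1=-1.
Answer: u(s, τ) = -sin(s)sin(τ) + sin(2s)cos(2τ) + 2sin(3s)cos(3τ)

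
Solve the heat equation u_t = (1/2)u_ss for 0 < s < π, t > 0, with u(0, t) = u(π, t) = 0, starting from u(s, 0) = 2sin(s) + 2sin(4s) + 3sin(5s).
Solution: Using separation of variables u = X(s)T(t):
Eigenfunctions: sin(ns), n = 1, 2, 3, ...
General solution: u(s, t) = Σ c_n sin(ns) exp(-n² t/2)
Matching u(s,0) = 2sin(s) + 2sin(4s) + 3sin(5s) term by term: c_1=2, c_4=2, c_5=3.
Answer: u(s, t) = 2exp(-8t)sin(4s) + 2exp(-t/2)sin(s) + 3exp(-25t/2)sin(5s)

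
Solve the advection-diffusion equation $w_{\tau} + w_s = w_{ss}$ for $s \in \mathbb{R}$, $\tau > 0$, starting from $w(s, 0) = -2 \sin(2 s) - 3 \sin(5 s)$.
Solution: Change to a moving frame: let $\eta = s - \tau$, $\sigma = \tau$ and write $w(s,\tau) = u(\eta,\sigma)$.
By the chain rule $w_{\tau} = u_{\sigma} - u_{\eta}$, $w_s = u_{\eta}$, $w_{ss} = u_{\eta\eta}$.
Then $w_{\tau} + w_s = u_{\sigma}$: the advection term cancels and the PDE becomes the heat equation $u_{\sigma} = u_{\eta\eta}$ on $\eta \in \mathbb{R}$.
Initial data: $u(\eta,0) = w(\eta,0) = -2 \sin(2 \eta) - 3 \sin(5 \eta)$.
On $\eta \in \mathbb{R}$ each mode satisfies $(\sin(n\eta))'' = -n^2 \sin(n\eta)$, so $e^{-n^2\sigma} \sin(n\eta)$ solves the heat equation; by superposition $u(\eta,\sigma) = \sum c_n e^{-n^2\sigma} \sin(n\eta)$.
Reading off the coefficients: $c_2=-2, c_5=-3$, so $u(\eta,\sigma) = -2 e^{-4 \sigma} \sin(2 \eta) - 3 e^{-25 \sigma} \sin(5 \eta)$.
Substituting back $\eta = s - \tau$, $\sigma = \tau$: $w(s,\tau) = u(s - \tau, \tau)$.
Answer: $w(s, \tau) = 2 e^{-4 \tau} \sin(2 \tau - 2 s) + 3 e^{-25 \tau} \sin(5 \tau - 5 s)$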